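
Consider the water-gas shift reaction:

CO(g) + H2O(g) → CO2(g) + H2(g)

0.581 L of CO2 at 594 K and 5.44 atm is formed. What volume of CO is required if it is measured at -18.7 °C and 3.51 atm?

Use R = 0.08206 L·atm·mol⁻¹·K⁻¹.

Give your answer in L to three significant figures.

n(CO2) = PV/RT = (5.44 × 0.581) / (0.08206 × 594) = 0.06484 mol
n(CO) = (1/1) × 0.06484 = 0.06484 mol
V = nRT/P = 0.06484 × 0.08206 × 254.45 / 3.51 = 0.3857 L

0.386 L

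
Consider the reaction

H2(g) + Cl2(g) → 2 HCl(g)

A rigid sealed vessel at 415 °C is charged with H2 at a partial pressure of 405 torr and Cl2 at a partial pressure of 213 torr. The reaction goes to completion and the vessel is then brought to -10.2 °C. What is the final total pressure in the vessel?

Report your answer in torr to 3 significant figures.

236 torr

At constant V, partial pressures at 415 °C are proportional to moles, so apply stoichiometry directly to pressures.
P(Cl2) required for 405 torr of H2 = (1/1) × 405 = 405.0 torr; available 213 torr, so Cl2 is limiting.
P(H2) remaining = 405 − (1/1) × 213 = 192.0 torr
P(gaseous products) = (2)/1 × 213 = 426.0 torr
P_total at 415 °C = 192.0 + 426.0 = 618.0 torr
Scaling to -10.2 °C: P = 618.0 × 262.95/688.15 = 236.1 torr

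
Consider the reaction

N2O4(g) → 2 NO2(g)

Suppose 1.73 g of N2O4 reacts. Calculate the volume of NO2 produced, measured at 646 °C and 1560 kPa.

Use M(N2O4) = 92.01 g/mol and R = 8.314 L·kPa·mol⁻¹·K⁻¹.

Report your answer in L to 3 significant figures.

0.184 L

n(N2O4) = 1.730 / 92.01 = 0.01880 mol
n(NO2) = (2/1) × 0.01880 = 0.03760 mol
V = nRT/P = 0.03760 × 8.314 × 919.15 / 1560 = 0.1842 L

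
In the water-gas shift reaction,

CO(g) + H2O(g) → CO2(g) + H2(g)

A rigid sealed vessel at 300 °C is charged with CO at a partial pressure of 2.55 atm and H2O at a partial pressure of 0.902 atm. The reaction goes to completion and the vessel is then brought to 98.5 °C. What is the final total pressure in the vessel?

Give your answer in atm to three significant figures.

2.24 atm

With V and T fixed, P_i ∝ n_i, so the mole ratios apply directly to partial pressures at 300 °C.
P(H2O) required for 2.55 atm of CO = (1/1) × 2.55 = 2.550 atm; available 0.902 atm, so H2O is limiting.
P(CO) remaining = 2.55 − (1/1) × 0.902 = 1.648 atm
P(gaseous products) = (1+1)/1 × 0.902 = 1.804 atm
P_total at 300 °C = 1.648 + 1.804 = 3.452 atm
Scaling to 98.5 °C: P = 3.452 × 371.65/573.15 = 2.238 atm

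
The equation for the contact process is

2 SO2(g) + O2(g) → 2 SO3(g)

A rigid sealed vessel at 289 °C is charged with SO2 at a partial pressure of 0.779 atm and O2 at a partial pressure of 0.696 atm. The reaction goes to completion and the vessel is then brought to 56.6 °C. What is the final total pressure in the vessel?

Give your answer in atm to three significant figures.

At constant V, partial pressures at 289 °C are proportional to moles, so apply stoichiometry directly to pressures.
P(O2) required for 0.779 atm of SO2 = (1/2) × 0.779 = 0.3895 atm; available 0.696 atm, so SO2 is limiting.
P(O2) remaining = 0.696 − (1/2) × 0.779 = 0.3065 atm
P(gaseous products) = (2)/2 × 0.779 = 0.7790 atm
P_total at 289 °C = 0.3065 + 0.7790 = 1.086 atm
Scaling to 56.6 °C: P = 1.086 × 329.75/562.15 = 0.6370 atm

0.637 atm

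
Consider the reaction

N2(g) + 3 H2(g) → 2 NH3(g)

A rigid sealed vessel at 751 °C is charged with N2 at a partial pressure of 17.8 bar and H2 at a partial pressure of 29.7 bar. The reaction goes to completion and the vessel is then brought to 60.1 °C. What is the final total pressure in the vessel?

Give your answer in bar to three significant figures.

With V and T fixed, P_i ∝ n_i, so the mole ratios apply directly to partial pressures at 751 °C.
P(H2) required for 17.8 bar of N2 = (3/1) × 17.8 = 53.40 bar; available 29.7 bar, so H2 is limiting.
P(N2) remaining = 17.8 − (1/3) × 29.7 = 7.900 bar
P(gaseous products) = (2)/3 × 29.7 = 19.80 bar
P_total at 751 °C = 7.900 + 19.80 = 27.70 bar
Scaling to 60.1 °C: P = 27.70 × 333.25/1024.15 = 9.013 bar

9.01 bar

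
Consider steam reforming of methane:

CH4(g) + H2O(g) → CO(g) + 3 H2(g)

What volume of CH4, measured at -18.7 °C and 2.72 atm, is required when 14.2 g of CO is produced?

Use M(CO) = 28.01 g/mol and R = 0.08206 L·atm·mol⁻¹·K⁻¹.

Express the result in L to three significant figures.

n(CO) = 14.20 / 28.01 = 0.5070 mol
n(CH4) = (1/1) × 0.5070 = 0.5070 mol
V = nRT/P = 0.5070 × 0.08206 × 254.45 / 2.72 = 3.892 L

3.89 L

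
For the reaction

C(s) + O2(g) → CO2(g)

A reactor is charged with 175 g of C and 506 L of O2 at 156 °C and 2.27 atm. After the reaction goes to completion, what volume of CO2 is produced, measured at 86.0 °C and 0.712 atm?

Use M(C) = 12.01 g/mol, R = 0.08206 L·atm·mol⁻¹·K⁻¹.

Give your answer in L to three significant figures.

603 L

n(C) = 175 / 12.01 = 14.57 mol
n(O2) = PV/RT = (2.27 × 506) / (0.08206 × 429.15) = 32.62 mol
For 14.57 mol C, stoichiometry requires (1/1) × 14.57 = 14.57 mol O2; 32.62 mol is available, so C is limiting.
n(CO2) = (1/1) × 14.57 = 14.57 mol
V(CO2) = nRT/P = 14.57 × 0.08206 × 359.15 / 0.712 = 603.1 L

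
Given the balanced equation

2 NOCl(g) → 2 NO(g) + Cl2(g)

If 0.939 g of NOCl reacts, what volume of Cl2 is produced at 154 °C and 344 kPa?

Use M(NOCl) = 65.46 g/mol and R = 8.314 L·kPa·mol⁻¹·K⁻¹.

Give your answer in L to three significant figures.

n(NOCl) = 0.9390 / 65.46 = 0.01434 mol
n(Cl2) = (1/2) × 0.01434 = 0.007170 mol
V = nRT/P = 0.007170 × 8.314 × 427.15 / 344 = 0.07402 L

0.0740 L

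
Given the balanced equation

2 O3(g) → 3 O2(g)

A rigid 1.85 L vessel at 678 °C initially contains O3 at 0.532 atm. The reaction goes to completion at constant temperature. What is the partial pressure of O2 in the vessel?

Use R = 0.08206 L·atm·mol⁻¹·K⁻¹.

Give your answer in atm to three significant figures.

n(O3)₀ = PV/RT = (0.532 × 1.85) / (0.08206 × 951.15) = 0.01261 mol
n(O2) = (3/2) × 0.01261 = 0.01892 mol
P(O2) = nRT/V = 0.01892 × 0.08206 × 951.15 / 1.85 = 0.7982 atm

0.798 atm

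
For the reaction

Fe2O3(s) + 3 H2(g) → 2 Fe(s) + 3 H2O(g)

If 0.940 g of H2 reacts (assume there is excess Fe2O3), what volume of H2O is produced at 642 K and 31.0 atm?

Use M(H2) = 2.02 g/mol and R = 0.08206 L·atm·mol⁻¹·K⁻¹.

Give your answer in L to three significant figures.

0.791 L

n(H2) = 0.9400 / 2.02 = 0.4653 mol
n(H2O) = (3/3) × 0.4653 = 0.4653 mol
V = nRT/P = 0.4653 × 0.08206 × 642 / 31.0 = 0.7907 L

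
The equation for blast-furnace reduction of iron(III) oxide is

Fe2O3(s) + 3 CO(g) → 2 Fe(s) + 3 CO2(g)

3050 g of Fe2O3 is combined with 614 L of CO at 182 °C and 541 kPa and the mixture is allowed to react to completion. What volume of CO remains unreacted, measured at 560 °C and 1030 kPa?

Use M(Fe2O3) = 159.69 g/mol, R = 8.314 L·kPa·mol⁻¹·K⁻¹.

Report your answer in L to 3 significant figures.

n(Fe2O3) = 3050 / 159.69 = 19.10 mol
n(CO) = PV/RT = (541 × 614) / (8.314 × 455.15) = 87.78 mol
For 19.10 mol Fe2O3, stoichiometry requires (3/1) × 19.10 = 57.30 mol CO; 87.78 mol is available, so Fe2O3 is limiting.
n(CO) consumed = (3/1) × 19.10 = 57.30 mol; remaining = 87.78 − 57.30 = 30.48 mol
V(CO) = nRT/P = 30.48 × 8.314 × 833.15 / 1030 = 205.0 L

205 L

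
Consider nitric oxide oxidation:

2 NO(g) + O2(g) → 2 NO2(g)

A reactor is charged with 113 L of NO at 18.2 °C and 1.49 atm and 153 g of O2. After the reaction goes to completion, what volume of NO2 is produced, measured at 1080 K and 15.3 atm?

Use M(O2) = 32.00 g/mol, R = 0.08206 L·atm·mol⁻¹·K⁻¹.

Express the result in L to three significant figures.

40.8 L

n(NO) = PV/RT = (1.49 × 113) / (0.08206 × 291.35) = 7.042 mol
n(O2) = 153 / 32.00 = 4.781 mol
For 7.042 mol NO, stoichiometry requires (1/2) × 7.042 = 3.521 mol O2; 4.781 mol is available, so NO is limiting.
n(NO2) = (2/2) × 7.042 = 7.042 mol
V(NO2) = nRT/P = 7.042 × 0.08206 × 1080 / 15.3 = 40.79 L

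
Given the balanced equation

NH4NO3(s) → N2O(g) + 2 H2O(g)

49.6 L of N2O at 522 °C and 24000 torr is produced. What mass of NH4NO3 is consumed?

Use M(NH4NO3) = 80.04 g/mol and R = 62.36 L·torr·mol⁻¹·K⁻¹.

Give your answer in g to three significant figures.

n(N2O) = PV/RT = (24000 × 49.6) / (62.36 × 795.15) = 24.01 mol
n(NH4NO3) = (1/1) × 24.01 = 24.01 mol
m(NH4NO3) = 24.01 × 80.04 = 1922 g

1920 g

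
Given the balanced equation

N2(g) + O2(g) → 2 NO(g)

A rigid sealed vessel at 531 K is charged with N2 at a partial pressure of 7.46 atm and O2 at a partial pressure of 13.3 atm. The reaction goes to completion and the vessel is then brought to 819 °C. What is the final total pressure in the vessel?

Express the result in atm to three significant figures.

42.7 atm

With V and T fixed, P_i ∝ n_i, so the mole ratios apply directly to partial pressures at 531 K.
P(O2) required for 7.46 atm of N2 = (1/1) × 7.46 = 7.460 atm; available 13.3 atm, so N2 is limiting.
P(O2) remaining = 13.3 − (1/1) × 7.46 = 5.840 atm
P(gaseous products) = (2)/1 × 7.46 = 14.92 atm
P_total at 531 K = 5.840 + 14.92 = 20.76 atm
Scaling to 819 °C: P = 20.76 × 1092.15/531 = 42.70 atm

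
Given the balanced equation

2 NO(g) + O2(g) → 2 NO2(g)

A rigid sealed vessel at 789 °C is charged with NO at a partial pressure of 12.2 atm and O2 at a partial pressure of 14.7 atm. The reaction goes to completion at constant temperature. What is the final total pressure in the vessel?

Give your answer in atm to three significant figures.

With V and T fixed, P_i ∝ n_i, so the mole ratios apply directly to partial pressures at 789 °C.
P(O2) required for 12.2 atm of NO = (1/2) × 12.2 = 6.100 atm; available 14.7 atm, so NO is limiting.
P(O2) remaining = 14.7 − (1/2) × 12.2 = 8.600 atm
P(gaseous products) = (2)/2 × 12.2 = 12.20 atm
P_total at 789 °C = 8.600 + 12.20 = 20.80 atm

20.8 atm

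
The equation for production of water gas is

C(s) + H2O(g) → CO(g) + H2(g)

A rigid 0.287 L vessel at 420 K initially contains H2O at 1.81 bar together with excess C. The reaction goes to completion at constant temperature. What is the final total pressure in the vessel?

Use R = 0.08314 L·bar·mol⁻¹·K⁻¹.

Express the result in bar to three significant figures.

At constant T and V, P ∝ n(gas): 1 mol gas → 2 mol gas.
P_final = (2/1) × 1.81 = 3.620 bar

3.62 bar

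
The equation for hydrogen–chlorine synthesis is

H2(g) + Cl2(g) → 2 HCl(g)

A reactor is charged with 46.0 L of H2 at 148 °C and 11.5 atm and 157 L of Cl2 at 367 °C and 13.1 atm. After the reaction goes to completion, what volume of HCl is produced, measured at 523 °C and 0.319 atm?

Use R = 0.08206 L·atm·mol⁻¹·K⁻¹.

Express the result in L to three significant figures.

n(H2) = PV/RT = (11.5 × 46.0) / (0.08206 × 421.15) = 15.31 mol
n(Cl2) = PV/RT = (13.1 × 157) / (0.08206 × 640.15) = 39.15 mol
For 15.31 mol H2, stoichiometry requires (1/1) × 15.31 = 15.31 mol Cl2; 39.15 mol is available, so H2 is limiting.
n(HCl) = (2/1) × 15.31 = 30.62 mol
V(HCl) = nRT/P = 30.62 × 0.08206 × 796.15 / 0.319 = 6271 L

6270 L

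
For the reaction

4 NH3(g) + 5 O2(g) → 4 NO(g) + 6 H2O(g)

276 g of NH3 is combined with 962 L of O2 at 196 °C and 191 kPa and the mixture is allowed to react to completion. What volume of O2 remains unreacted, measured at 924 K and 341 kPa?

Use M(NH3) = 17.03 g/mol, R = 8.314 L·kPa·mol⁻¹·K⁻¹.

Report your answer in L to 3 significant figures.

n(NH3) = 276 / 17.03 = 16.21 mol
n(O2) = PV/RT = (191 × 962) / (8.314 × 469.15) = 47.11 mol
For 16.21 mol NH3, stoichiometry requires (5/4) × 16.21 = 20.26 mol O2; 47.11 mol is available, so NH3 is limiting.
n(O2) consumed = (5/4) × 16.21 = 20.26 mol; remaining = 47.11 − 20.26 = 26.85 mol
V(O2) = nRT/P = 26.85 × 8.314 × 924 / 341 = 604.9 L

605 L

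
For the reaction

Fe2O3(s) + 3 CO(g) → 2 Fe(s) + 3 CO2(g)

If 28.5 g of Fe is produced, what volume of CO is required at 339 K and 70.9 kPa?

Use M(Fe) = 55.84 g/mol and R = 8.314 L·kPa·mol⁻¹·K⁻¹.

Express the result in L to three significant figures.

30.4 L

n(Fe) = 28.50 / 55.84 = 0.5104 mol
n(CO) = (3/2) × 0.5104 = 0.7656 mol
V = nRT/P = 0.7656 × 8.314 × 339 / 70.9 = 30.43 L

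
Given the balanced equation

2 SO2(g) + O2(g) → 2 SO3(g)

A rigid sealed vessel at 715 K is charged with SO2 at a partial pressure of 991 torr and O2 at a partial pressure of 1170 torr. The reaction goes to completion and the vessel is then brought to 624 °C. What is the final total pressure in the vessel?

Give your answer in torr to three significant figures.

2090 torr

With V and T fixed, P_i ∝ n_i, so the mole ratios apply directly to partial pressures at 715 K.
P(O2) required for 991 torr of SO2 = (1/2) × 991 = 495.5 torr; available 1170 torr, so SO2 is limiting.
P(O2) remaining = 1170 − (1/2) × 991 = 674.5 torr
P(gaseous products) = (2)/2 × 991 = 991.0 torr
P_total at 715 K = 674.5 + 991.0 = 1666 torr
Scaling to 624 °C: P = 1666 × 897.15/715 = 2090 torr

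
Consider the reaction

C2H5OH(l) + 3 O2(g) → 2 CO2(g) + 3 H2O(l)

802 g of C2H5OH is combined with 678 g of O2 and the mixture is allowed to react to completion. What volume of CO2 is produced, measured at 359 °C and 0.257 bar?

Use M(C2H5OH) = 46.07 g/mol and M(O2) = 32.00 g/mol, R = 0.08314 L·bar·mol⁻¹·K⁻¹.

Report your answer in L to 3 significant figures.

n(C2H5OH) = 802 / 46.07 = 17.41 mol
n(O2) = 678 / 32.00 = 21.19 mol
For 17.41 mol C2H5OH, stoichiometry requires (3/1) × 17.41 = 52.23 mol O2; 21.19 mol is available, so O2 is limiting.
n(CO2) = (2/3) × 21.19 = 14.13 mol
V(CO2) = nRT/P = 14.13 × 0.08314 × 632.15 / 0.257 = 2890 L

2890 L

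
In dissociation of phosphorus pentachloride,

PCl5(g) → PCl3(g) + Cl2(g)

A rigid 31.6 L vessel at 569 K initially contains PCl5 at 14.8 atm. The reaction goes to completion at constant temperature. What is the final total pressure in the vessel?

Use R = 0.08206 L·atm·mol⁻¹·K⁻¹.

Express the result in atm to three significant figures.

29.6 atm

At constant T and V, P ∝ n(gas): 1 mol gas → 2 mol gas.
P_final = (2/1) × 14.8 = 29.60 atm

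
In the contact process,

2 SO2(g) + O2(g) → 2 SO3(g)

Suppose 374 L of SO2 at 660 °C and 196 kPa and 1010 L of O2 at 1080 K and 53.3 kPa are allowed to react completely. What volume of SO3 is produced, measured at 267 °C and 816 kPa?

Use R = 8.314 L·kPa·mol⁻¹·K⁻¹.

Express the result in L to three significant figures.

52.0 L

n(SO2) = PV/RT = (196 × 374) / (8.314 × 933.15) = 9.449 mol
n(O2) = PV/RT = (53.3 × 1010) / (8.314 × 1080) = 5.995 mol
For 9.449 mol SO2, stoichiometry requires (1/2) × 9.449 = 4.724 mol O2; 5.995 mol is available, so SO2 is limiting.
n(SO3) = (2/2) × 9.449 = 9.449 mol
V(SO3) = nRT/P = 9.449 × 8.314 × 540.15 / 816 = 52.00 L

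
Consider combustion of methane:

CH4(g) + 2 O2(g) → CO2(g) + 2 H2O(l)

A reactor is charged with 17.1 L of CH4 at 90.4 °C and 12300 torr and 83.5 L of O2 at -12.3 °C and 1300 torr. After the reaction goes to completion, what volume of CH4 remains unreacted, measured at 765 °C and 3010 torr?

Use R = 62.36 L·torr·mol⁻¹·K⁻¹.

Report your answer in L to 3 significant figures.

n(CH4) = PV/RT = (12300 × 17.1) / (62.36 × 363.55) = 9.278 mol
n(O2) = PV/RT = (1300 × 83.5) / (62.36 × 260.85) = 6.673 mol
For 9.278 mol CH4, stoichiometry requires (2/1) × 9.278 = 18.56 mol O2; 6.673 mol is available, so O2 is limiting.
n(CH4) consumed = (1/2) × 6.673 = 3.337 mol; remaining = 9.278 − 3.337 = 5.941 mol
V(CH4) = nRT/P = 5.941 × 62.36 × 1038.15 / 3010 = 127.8 L

128 L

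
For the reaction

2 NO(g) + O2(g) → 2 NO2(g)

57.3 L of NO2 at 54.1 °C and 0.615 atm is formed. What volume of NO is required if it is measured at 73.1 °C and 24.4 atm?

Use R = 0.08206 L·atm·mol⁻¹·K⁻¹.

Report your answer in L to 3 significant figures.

n(NO2) = PV/RT = (0.615 × 57.3) / (0.08206 × 327.25) = 1.312 mol
n(NO) = (2/2) × 1.312 = 1.312 mol
V = nRT/P = 1.312 × 0.08206 × 346.25 / 24.4 = 1.528 L

1.53 L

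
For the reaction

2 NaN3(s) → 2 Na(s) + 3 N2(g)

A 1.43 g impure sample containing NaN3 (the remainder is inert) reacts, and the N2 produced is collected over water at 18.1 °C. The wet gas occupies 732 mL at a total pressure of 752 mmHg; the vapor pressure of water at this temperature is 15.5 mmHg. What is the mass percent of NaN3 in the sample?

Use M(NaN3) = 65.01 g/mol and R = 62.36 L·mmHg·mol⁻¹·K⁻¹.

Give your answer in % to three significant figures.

90.0 %

P(N2) = 752 − 15.5 = 736.5 mmHg
n(N2) = PV/RT = (736.5 × 0.7320) / (62.36 × 291.25) = 0.02968 mol
n(NaN3) = (2/3) × 0.02968 = 0.01979 mol
m(NaN3) = 0.01979 × 65.01 = 1.287 g
%NaN3 = 1.287 / 1.43 × 100 = 90.00%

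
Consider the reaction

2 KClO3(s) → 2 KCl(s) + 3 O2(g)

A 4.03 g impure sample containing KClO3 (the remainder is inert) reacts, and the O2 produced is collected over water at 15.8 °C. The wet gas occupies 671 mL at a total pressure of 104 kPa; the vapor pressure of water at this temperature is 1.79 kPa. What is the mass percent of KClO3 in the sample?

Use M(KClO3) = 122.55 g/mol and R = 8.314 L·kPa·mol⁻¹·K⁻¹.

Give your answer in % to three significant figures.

57.9 %

P(O2) = 104 − 1.79 = 102.2 kPa
n(O2) = PV/RT = (102.2 × 0.6710) / (8.314 × 288.95) = 0.02855 mol
n(KClO3) = (2/3) × 0.02855 = 0.01903 mol
m(KClO3) = 0.01903 × 122.55 = 2.332 g
%KClO3 = 2.332 / 4.03 × 100 = 57.87%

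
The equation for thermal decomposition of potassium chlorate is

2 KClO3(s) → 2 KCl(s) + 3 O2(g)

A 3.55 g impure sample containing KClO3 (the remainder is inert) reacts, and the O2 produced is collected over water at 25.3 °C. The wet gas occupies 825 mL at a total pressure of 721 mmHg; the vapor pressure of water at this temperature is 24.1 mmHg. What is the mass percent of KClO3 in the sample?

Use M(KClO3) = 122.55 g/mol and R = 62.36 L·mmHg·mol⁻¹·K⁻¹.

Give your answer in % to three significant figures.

P(O2) = 721 − 24.1 = 696.9 mmHg
n(O2) = PV/RT = (696.9 × 0.8250) / (62.36 × 298.45) = 0.03089 mol
n(KClO3) = (2/3) × 0.03089 = 0.02059 mol
m(KClO3) = 0.02059 × 122.55 = 2.523 g
%KClO3 = 2.523 / 3.55 × 100 = 71.07%

71.1 %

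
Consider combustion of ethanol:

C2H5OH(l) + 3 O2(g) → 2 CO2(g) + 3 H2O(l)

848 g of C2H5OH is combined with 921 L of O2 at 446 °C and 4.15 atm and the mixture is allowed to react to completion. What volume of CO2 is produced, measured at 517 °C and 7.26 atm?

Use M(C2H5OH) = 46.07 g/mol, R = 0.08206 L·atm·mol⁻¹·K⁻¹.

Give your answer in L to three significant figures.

n(C2H5OH) = 848 / 46.07 = 18.41 mol
n(O2) = PV/RT = (4.15 × 921) / (0.08206 × 719.15) = 64.77 mol
For 18.41 mol C2H5OH, stoichiometry requires (3/1) × 18.41 = 55.23 mol O2; 64.77 mol is available, so C2H5OH is limiting.
n(CO2) = (2/1) × 18.41 = 36.82 mol
V(CO2) = nRT/P = 36.82 × 0.08206 × 790.15 / 7.26 = 328.8 L

329 L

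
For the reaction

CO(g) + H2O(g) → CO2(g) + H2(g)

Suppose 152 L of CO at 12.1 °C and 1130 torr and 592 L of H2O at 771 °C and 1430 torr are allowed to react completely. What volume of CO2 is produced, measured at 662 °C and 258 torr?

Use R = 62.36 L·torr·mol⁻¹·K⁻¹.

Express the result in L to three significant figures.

n(CO) = PV/RT = (1130 × 152) / (62.36 × 285.25) = 9.656 mol
n(H2O) = PV/RT = (1430 × 592) / (62.36 × 1044.15) = 13.00 mol
For 9.656 mol CO, stoichiometry requires (1/1) × 9.656 = 9.656 mol H2O; 13.00 mol is available, so CO is limiting.
n(CO2) = (1/1) × 9.656 = 9.656 mol
V(CO2) = nRT/P = 9.656 × 62.36 × 935.15 / 258 = 2183 L

2180 L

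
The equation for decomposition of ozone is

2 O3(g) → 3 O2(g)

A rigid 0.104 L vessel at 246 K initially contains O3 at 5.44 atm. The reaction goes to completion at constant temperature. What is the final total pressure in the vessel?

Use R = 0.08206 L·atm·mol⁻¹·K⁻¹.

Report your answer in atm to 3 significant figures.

8.16 atm

Rigid vessel, constant T ⇒ P scales with total gas moles (2 → 3).
P_final = (3/2) × 5.44 = 8.160 atm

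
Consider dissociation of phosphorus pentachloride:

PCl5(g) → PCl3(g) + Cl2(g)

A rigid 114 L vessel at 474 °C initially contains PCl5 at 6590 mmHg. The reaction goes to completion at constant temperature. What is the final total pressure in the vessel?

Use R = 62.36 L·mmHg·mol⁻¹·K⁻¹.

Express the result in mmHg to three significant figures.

Since T and V are fixed, P_final/P_initial = n_final/n_initial = 2/1.
P_final = (2/1) × 6590 = 13180 mmHg

13200 mmHg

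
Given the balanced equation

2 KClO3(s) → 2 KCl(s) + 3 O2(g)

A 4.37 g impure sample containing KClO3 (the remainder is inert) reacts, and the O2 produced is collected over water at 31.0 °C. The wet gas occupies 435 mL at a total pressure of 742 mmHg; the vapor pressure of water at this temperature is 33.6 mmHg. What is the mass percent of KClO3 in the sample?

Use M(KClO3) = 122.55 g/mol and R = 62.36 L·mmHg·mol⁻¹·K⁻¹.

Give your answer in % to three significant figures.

30.4 %

P(O2) = 742 − 33.6 = 708.4 mmHg
n(O2) = PV/RT = (708.4 × 0.4350) / (62.36 × 304.15) = 0.01625 mol
n(KClO3) = (2/3) × 0.01625 = 0.01083 mol
m(KClO3) = 0.01083 × 122.55 = 1.327 g
%KClO3 = 1.327 / 4.37 × 100 = 30.37%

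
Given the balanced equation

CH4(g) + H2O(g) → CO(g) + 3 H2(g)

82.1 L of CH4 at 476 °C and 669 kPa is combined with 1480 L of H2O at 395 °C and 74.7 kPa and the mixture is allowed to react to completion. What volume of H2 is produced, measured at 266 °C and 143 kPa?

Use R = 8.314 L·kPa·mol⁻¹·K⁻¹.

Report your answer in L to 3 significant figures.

n(CH4) = PV/RT = (669 × 82.1) / (8.314 × 749.15) = 8.818 mol
n(H2O) = PV/RT = (74.7 × 1480) / (8.314 × 668.15) = 19.90 mol
For 8.818 mol CH4, stoichiometry requires (1/1) × 8.818 = 8.818 mol H2O; 19.90 mol is available, so CH4 is limiting.
n(H2) = (3/1) × 8.818 = 26.45 mol
V(H2) = nRT/P = 26.45 × 8.314 × 539.15 / 143 = 829.1 L

829 L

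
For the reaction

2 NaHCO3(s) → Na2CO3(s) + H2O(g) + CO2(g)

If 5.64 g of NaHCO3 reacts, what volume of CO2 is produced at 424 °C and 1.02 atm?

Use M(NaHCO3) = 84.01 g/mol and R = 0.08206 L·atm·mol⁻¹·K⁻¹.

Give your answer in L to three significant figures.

1.88 L

n(NaHCO3) = 5.640 / 84.01 = 0.06713 mol
n(CO2) = (1/2) × 0.06713 = 0.03356 mol
V = nRT/P = 0.03356 × 0.08206 × 697.15 / 1.02 = 1.882 L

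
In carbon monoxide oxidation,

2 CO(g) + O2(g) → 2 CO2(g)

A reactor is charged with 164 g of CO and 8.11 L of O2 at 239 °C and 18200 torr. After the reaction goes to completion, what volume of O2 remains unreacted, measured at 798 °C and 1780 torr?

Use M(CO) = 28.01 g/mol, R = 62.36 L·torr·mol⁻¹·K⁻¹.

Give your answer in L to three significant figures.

n(CO) = 164 / 28.01 = 5.855 mol
n(O2) = PV/RT = (18200 × 8.11) / (62.36 × 512.15) = 4.622 mol
For 5.855 mol CO, stoichiometry requires (1/2) × 5.855 = 2.928 mol O2; 4.622 mol is available, so CO is limiting.
n(O2) consumed = (1/2) × 5.855 = 2.928 mol; remaining = 4.622 − 2.928 = 1.694 mol
V(O2) = nRT/P = 1.694 × 62.36 × 1071.15 / 1780 = 63.57 L

63.6 L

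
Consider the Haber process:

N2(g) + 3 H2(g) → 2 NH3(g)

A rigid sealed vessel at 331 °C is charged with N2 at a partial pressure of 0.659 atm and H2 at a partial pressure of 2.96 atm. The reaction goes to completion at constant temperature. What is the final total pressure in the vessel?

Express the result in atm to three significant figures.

With V and T fixed, P_i ∝ n_i, so the mole ratios apply directly to partial pressures at 331 °C.
P(H2) required for 0.659 atm of N2 = (3/1) × 0.659 = 1.977 atm; available 2.96 atm, so N2 is limiting.
P(H2) remaining = 2.96 − (3/1) × 0.659 = 0.9830 atm
P(gaseous products) = (2)/1 × 0.659 = 1.318 atm
P_total at 331 °C = 0.9830 + 1.318 = 2.301 atm

2.30 atm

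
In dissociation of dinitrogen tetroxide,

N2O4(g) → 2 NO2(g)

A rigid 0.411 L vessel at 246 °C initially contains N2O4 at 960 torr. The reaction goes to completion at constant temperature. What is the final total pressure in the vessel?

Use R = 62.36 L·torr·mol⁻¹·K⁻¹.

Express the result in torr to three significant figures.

1920 torr

Rigid vessel, constant T ⇒ P scales with total gas moles (1 → 2).
P_final = (2/1) × 960 = 1920 torr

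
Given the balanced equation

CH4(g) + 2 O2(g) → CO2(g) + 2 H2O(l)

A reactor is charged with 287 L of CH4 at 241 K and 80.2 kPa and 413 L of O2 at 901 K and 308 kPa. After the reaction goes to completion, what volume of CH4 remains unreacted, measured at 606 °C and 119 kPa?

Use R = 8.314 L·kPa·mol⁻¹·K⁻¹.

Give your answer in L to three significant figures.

184 L

n(CH4) = PV/RT = (80.2 × 287) / (8.314 × 241) = 11.49 mol
n(O2) = PV/RT = (308 × 413) / (8.314 × 901) = 16.98 mol
For 11.49 mol CH4, stoichiometry requires (2/1) × 11.49 = 22.98 mol O2; 16.98 mol is available, so O2 is limiting.
n(CH4) consumed = (1/2) × 16.98 = 8.490 mol; remaining = 11.49 − 8.490 = 3.000 mol
V(CH4) = nRT/P = 3.000 × 8.314 × 879.15 / 119 = 184.3 L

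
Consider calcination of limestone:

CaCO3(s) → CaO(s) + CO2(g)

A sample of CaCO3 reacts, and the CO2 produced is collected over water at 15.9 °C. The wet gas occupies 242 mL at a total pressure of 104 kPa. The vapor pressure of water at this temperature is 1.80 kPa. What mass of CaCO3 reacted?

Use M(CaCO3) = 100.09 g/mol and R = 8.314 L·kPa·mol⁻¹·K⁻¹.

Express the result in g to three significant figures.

P(CO2) = 104 − 1.80 = 102.2 kPa
n(CO2) = PV/RT = (102.2 × 0.2420) / (8.314 × 289.05) = 0.01029 mol
n(CaCO3) = (1/1) × 0.01029 = 0.01029 mol
m(CaCO3) = 0.01029 × 100.09 = 1.030 g

1.03 g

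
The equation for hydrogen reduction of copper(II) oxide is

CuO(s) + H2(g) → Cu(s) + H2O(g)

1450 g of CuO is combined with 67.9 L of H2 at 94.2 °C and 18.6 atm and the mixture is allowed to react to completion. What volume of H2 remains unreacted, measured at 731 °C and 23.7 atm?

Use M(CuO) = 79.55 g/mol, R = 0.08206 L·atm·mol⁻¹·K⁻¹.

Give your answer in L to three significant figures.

n(CuO) = 1450 / 79.55 = 18.23 mol
n(H2) = PV/RT = (18.6 × 67.9) / (0.08206 × 367.35) = 41.90 mol
For 18.23 mol CuO, stoichiometry requires (1/1) × 18.23 = 18.23 mol H2; 41.90 mol is available, so CuO is limiting.
n(H2) consumed = (1/1) × 18.23 = 18.23 mol; remaining = 41.90 − 18.23 = 23.67 mol
V(H2) = nRT/P = 23.67 × 0.08206 × 1004.15 / 23.7 = 82.30 L

82.3 L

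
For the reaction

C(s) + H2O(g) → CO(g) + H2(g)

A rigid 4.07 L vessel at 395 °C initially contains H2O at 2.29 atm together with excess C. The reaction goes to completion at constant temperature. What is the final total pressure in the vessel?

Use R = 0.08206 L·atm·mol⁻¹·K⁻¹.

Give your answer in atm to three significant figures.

4.58 atm

At constant T and V, P ∝ n(gas): 1 mol gas → 2 mol gas.
P_final = (2/1) × 2.29 = 4.580 atm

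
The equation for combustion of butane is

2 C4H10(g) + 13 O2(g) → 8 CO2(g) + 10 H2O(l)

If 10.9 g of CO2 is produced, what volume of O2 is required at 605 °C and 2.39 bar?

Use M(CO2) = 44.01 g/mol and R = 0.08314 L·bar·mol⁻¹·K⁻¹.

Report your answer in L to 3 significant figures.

12.3 L

n(CO2) = 10.90 / 44.01 = 0.2477 mol
n(O2) = (13/8) × 0.2477 = 0.4025 mol
V = nRT/P = 0.4025 × 0.08314 × 878.15 / 2.39 = 12.30 L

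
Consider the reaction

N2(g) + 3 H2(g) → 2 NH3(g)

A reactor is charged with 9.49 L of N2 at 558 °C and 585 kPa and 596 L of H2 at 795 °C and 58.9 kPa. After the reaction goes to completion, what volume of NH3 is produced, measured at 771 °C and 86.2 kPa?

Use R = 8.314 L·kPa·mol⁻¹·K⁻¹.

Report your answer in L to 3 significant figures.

n(N2) = PV/RT = (585 × 9.49) / (8.314 × 831.15) = 0.8034 mol
n(H2) = PV/RT = (58.9 × 596) / (8.314 × 1068.15) = 3.953 mol
For 0.8034 mol N2, stoichiometry requires (3/1) × 0.8034 = 2.410 mol H2; 3.953 mol is available, so N2 is limiting.
n(NH3) = (2/1) × 0.8034 = 1.607 mol
V(NH3) = nRT/P = 1.607 × 8.314 × 1044.15 / 86.2 = 161.8 L

162 L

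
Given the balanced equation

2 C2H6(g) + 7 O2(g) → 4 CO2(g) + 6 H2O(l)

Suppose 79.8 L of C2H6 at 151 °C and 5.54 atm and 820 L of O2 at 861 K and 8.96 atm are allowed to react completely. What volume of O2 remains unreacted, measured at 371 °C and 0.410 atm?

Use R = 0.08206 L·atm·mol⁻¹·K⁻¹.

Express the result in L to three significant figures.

7680 L

n(C2H6) = PV/RT = (5.54 × 79.8) / (0.08206 × 424.15) = 12.70 mol
n(O2) = PV/RT = (8.96 × 820) / (0.08206 × 861) = 104.0 mol
For 12.70 mol C2H6, stoichiometry requires (7/2) × 12.70 = 44.45 mol O2; 104.0 mol is available, so C2H6 is limiting.
n(O2) consumed = (7/2) × 12.70 = 44.45 mol; remaining = 104.0 − 44.45 = 59.55 mol
V(O2) = nRT/P = 59.55 × 0.08206 × 644.15 / 0.410 = 7677 L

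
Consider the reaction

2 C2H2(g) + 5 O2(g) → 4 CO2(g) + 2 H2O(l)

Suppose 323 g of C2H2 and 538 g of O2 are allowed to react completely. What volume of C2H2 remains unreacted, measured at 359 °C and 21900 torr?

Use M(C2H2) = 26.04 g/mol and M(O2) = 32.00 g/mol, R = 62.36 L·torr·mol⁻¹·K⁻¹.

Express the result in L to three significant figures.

10.2 L

n(C2H2) = 323 / 26.04 = 12.40 mol
n(O2) = 538 / 32.00 = 16.81 mol
For 12.40 mol C2H2, stoichiometry requires (5/2) × 12.40 = 31.00 mol O2; 16.81 mol is available, so O2 is limiting.
n(C2H2) consumed = (2/5) × 16.81 = 6.724 mol; remaining = 12.40 − 6.724 = 5.676 mol
V(C2H2) = nRT/P = 5.676 × 62.36 × 632.15 / 21900 = 10.22 L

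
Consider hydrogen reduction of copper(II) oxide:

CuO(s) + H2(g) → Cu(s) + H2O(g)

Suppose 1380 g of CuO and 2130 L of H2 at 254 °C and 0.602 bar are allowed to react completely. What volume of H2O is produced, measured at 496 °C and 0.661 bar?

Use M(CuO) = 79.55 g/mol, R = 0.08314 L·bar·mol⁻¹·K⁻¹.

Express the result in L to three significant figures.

1680 L

n(CuO) = 1380 / 79.55 = 17.35 mol
n(H2) = PV/RT = (0.602 × 2130) / (0.08314 × 527.15) = 29.26 mol
For 17.35 mol CuO, stoichiometry requires (1/1) × 17.35 = 17.35 mol H2; 29.26 mol is available, so CuO is limiting.
n(H2O) = (1/1) × 17.35 = 17.35 mol
V(H2O) = nRT/P = 17.35 × 0.08314 × 769.15 / 0.661 = 1678 L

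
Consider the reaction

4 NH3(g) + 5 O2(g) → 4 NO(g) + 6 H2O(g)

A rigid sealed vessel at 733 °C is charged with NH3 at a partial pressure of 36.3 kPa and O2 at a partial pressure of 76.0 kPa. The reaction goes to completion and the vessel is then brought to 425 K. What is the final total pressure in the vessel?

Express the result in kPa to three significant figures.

51.3 kPa

Because the vessel is rigid and T is held at 733 °C, work the stoichiometry in partial pressures (P_i = n_iRT/V).
P(O2) required for 36.3 kPa of NH3 = (5/4) × 36.3 = 45.38 kPa; available 76.0 kPa, so NH3 is limiting.
P(O2) remaining = 76.0 − (5/4) × 36.3 = 30.62 kPa
P(gaseous products) = (4+6)/4 × 36.3 = 90.75 kPa
P_total at 733 °C = 30.62 + 90.75 = 121.4 kPa
Scaling to 425 K: P = 121.4 × 425/1006.15 = 51.28 kPa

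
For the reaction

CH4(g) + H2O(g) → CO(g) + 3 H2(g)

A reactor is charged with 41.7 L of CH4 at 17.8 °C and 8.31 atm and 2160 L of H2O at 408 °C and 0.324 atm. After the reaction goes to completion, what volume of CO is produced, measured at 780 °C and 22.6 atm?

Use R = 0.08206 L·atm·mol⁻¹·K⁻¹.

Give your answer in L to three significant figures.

n(CH4) = PV/RT = (8.31 × 41.7) / (0.08206 × 290.95) = 14.51 mol
n(H2O) = PV/RT = (0.324 × 2160) / (0.08206 × 681.15) = 12.52 mol
For 14.51 mol CH4, stoichiometry requires (1/1) × 14.51 = 14.51 mol H2O; 12.52 mol is available, so H2O is limiting.
n(CO) = (1/1) × 12.52 = 12.52 mol
V(CO) = nRT/P = 12.52 × 0.08206 × 1053.15 / 22.6 = 47.88 L

47.9 L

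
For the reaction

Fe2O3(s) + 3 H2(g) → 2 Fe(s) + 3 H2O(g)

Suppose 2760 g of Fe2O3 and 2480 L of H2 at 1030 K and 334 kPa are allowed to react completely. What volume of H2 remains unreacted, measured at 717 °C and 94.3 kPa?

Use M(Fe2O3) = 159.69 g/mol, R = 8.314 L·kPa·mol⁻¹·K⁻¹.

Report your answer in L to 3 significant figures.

n(Fe2O3) = 2760 / 159.69 = 17.28 mol
n(H2) = PV/RT = (334 × 2480) / (8.314 × 1030) = 96.73 mol
For 17.28 mol Fe2O3, stoichiometry requires (3/1) × 17.28 = 51.84 mol H2; 96.73 mol is available, so Fe2O3 is limiting.
n(H2) consumed = (3/1) × 17.28 = 51.84 mol; remaining = 96.73 − 51.84 = 44.89 mol
V(H2) = nRT/P = 44.89 × 8.314 × 990.15 / 94.3 = 3919 L

3920 L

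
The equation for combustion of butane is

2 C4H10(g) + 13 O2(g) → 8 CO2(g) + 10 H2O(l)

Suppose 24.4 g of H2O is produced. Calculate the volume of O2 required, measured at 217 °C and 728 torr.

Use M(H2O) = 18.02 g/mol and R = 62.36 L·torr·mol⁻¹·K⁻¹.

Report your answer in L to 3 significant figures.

n(H2O) = 24.40 / 18.02 = 1.354 mol
n(O2) = (13/10) × 1.354 = 1.760 mol
V = nRT/P = 1.760 × 62.36 × 490.15 / 728 = 73.90 L

73.9 L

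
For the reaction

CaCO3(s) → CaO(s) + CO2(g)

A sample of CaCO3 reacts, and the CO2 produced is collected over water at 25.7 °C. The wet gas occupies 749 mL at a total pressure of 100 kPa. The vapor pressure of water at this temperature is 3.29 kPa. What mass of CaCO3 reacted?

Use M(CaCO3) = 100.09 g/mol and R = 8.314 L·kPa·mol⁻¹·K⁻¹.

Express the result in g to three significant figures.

P(CO2) = 100 − 3.29 = 96.71 kPa
n(CO2) = PV/RT = (96.71 × 0.7490) / (8.314 × 298.85) = 0.02915 mol
n(CaCO3) = (1/1) × 0.02915 = 0.02915 mol
m(CaCO3) = 0.02915 × 100.09 = 2.918 g

2.92 g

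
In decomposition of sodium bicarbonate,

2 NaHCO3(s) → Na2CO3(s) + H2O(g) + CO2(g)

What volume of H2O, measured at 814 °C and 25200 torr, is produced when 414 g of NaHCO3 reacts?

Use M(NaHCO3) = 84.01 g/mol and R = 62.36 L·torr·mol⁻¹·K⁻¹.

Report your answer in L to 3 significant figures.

n(NaHCO3) = 414.0 / 84.01 = 4.928 mol
n(H2O) = (1/2) × 4.928 = 2.464 mol
V = nRT/P = 2.464 × 62.36 × 1087.15 / 25200 = 6.629 L

6.63 L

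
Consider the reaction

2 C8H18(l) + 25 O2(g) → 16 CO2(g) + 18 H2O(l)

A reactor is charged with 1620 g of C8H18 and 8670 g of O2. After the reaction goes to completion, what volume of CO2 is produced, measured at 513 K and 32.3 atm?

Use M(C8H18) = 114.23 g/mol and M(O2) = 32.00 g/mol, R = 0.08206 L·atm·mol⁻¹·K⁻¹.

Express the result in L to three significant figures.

n(C8H18) = 1620 / 114.23 = 14.18 mol
n(O2) = 8670 / 32.00 = 270.9 mol
For 14.18 mol C8H18, stoichiometry requires (25/2) × 14.18 = 177.2 mol O2; 270.9 mol is available, so C8H18 is limiting.
n(CO2) = (16/2) × 14.18 = 113.4 mol
V(CO2) = nRT/P = 113.4 × 0.08206 × 513 / 32.3 = 147.8 L

148 L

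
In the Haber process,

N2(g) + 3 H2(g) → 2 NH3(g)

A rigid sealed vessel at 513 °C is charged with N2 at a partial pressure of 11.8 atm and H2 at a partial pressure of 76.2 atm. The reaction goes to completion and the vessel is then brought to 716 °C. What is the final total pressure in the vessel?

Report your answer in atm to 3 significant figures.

With V and T fixed, P_i ∝ n_i, so the mole ratios apply directly to partial pressures at 513 °C.
P(H2) required for 11.8 atm of N2 = (3/1) × 11.8 = 35.40 atm; available 76.2 atm, so N2 is limiting.
P(H2) remaining = 76.2 − (3/1) × 11.8 = 40.80 atm
P(gaseous products) = (2)/1 × 11.8 = 23.60 atm
P_total at 513 °C = 40.80 + 23.60 = 64.40 atm
Scaling to 716 °C: P = 64.40 × 989.15/786.15 = 81.03 atm

81.0 atm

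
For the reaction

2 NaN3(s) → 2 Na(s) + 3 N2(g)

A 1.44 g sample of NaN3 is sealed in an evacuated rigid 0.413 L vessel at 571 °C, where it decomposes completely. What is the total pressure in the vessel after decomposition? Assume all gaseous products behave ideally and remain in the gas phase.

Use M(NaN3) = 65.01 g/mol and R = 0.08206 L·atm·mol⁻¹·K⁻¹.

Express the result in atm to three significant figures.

n(NaN3) = 1.44 / 65.01 = 0.02215 mol
n(gas produced) = (3/2) × 0.02215 = 0.03322 mol
P = nRT/V = 0.03322 × 0.08206 × 844.15 / 0.413 = 5.572 atm

5.57 atm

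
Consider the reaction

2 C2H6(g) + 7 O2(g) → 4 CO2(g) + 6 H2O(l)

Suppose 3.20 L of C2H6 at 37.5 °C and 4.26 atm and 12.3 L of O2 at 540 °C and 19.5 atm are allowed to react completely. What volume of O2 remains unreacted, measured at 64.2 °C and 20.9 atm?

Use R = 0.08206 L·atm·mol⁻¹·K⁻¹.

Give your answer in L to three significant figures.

n(C2H6) = PV/RT = (4.26 × 3.20) / (0.08206 × 310.65) = 0.5348 mol
n(O2) = PV/RT = (19.5 × 12.3) / (0.08206 × 813.15) = 3.594 mol
For 0.5348 mol C2H6, stoichiometry requires (7/2) × 0.5348 = 1.872 mol O2; 3.594 mol is available, so C2H6 is limiting.
n(O2) consumed = (7/2) × 0.5348 = 1.872 mol; remaining = 3.594 − 1.872 = 1.722 mol
V(O2) = nRT/P = 1.722 × 0.08206 × 337.35 / 20.9 = 2.281 L

2.28 L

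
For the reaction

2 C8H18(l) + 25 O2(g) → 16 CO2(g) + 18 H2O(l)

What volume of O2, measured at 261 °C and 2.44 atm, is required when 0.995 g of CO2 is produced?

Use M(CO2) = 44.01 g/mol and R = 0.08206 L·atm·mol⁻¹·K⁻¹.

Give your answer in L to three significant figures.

n(CO2) = 0.9950 / 44.01 = 0.02261 mol
n(O2) = (25/16) × 0.02261 = 0.03533 mol
V = nRT/P = 0.03533 × 0.08206 × 534.15 / 2.44 = 0.6347 L

0.635 L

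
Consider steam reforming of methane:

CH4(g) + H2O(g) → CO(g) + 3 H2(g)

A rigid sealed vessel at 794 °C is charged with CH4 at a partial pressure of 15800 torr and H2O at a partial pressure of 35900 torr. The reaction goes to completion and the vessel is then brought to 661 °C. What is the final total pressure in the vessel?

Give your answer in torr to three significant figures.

Because the vessel is rigid and T is held at 794 °C, work the stoichiometry in partial pressures (P_i = n_iRT/V).
P(H2O) required for 15800 torr of CH4 = (1/1) × 15800 = 15800 torr; available 35900 torr, so CH4 is limiting.
P(H2O) remaining = 35900 − (1/1) × 15800 = 20100 torr
P(gaseous products) = (1+3)/1 × 15800 = 63200 torr
P_total at 794 °C = 20100 + 63200 = 83300 torr
Scaling to 661 °C: P = 83300 × 934.15/1067.15 = 72920 torr

72900 torr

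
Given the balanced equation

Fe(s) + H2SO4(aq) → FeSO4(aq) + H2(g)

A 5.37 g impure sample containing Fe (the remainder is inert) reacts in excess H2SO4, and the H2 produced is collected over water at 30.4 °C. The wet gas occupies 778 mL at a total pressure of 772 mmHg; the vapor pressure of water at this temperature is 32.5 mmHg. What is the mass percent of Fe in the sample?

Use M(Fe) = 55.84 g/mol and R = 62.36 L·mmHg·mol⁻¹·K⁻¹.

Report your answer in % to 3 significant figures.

P(H2) = 772 − 32.5 = 739.5 mmHg
n(H2) = PV/RT = (739.5 × 0.7780) / (62.36 × 303.55) = 0.03039 mol
n(Fe) = (1/1) × 0.03039 = 0.03039 mol
m(Fe) = 0.03039 × 55.84 = 1.697 g
%Fe = 1.697 / 5.37 × 100 = 31.60%

31.6 %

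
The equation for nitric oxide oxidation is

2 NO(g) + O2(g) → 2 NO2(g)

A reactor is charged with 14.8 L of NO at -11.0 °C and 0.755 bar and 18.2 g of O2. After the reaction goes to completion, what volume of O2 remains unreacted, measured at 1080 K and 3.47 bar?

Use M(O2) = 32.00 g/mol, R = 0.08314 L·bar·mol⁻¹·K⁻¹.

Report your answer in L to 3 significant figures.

n(NO) = PV/RT = (0.755 × 14.8) / (0.08314 × 262.15) = 0.5127 mol
n(O2) = 18.2 / 32.00 = 0.5687 mol
For 0.5127 mol NO, stoichiometry requires (1/2) × 0.5127 = 0.2564 mol O2; 0.5687 mol is available, so NO is limiting.
n(O2) consumed = (1/2) × 0.5127 = 0.2564 mol; remaining = 0.5687 − 0.2564 = 0.3123 mol
V(O2) = nRT/P = 0.3123 × 0.08314 × 1080 / 3.47 = 8.081 L

8.08 L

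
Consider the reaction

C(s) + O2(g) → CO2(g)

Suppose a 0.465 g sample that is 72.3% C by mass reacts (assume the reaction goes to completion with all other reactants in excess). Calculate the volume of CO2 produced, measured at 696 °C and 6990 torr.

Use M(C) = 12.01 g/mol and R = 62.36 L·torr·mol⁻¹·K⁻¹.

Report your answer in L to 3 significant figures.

0.242 L

mass of C = 0.465 × 72.3/100 = 0.3362 g
n(C) = 0.3362 / 12.01 = 0.02799 mol
n(CO2) = (1/1) × 0.02799 = 0.02799 mol
V = nRT/P = 0.02799 × 62.36 × 969.15 / 6990 = 0.2420 L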